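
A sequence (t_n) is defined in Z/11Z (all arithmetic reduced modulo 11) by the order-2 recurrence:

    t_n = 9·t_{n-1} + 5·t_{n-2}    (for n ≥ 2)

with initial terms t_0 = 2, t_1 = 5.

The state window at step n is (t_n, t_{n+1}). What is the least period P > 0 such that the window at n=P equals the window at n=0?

120

n=0: window = (2, 5)
n=1: window = (5, 0)
n=2: window = (0, 3)
n=3: window = (3, 5)
n=4: window = (5, 5)
n=5: window = (5, 4)
n=6: window = (4, 6)
n=7: window = (6, 8)
n=8: window = (8, 3)
n=9: window = (3, 1)
n=10: window = (1, 2)
n=11: window = (2, 1)
n=12: window = (1, 8)
n=13: window = (8, 0)
n=14: window = (0, 7)
n=15: window = (7, 8)
n=16: window = (8, 8)
n=17: window = (8, 2)
n=18: window = (2, 3)
n=19: window = (3, 4)
n=20: window = (4, 7)
n=21: window = (7, 6)
n=22: window = (6, 1)
n=23: window = (1, 6)
n=24: window = (6, 4)
n=25: window = (4, 0)
n=26: window = (0, 9)
n=27: window = (9, 4)
n=28: window = (4, 4)
n=29: window = (4, 1)
n=30: window = (1, 7)
n=31: window = (7, 2)
n=32: window = (2, 9)
n=33: window = (9, 3)
n=34: window = (3, 6)
n=35: window = (6, 3)
n=36: window = (3, 2)
n=37: window = (2, 0)
n=38: window = (0, 10)
n=39: window = (10, 2)
n=40: window = (2, 2)
…
n=118: window = (2, 4)
n=119: window = (4, 2)
n=120: window = (2, 5)
window at n=120 equals window at n=0 → period = 120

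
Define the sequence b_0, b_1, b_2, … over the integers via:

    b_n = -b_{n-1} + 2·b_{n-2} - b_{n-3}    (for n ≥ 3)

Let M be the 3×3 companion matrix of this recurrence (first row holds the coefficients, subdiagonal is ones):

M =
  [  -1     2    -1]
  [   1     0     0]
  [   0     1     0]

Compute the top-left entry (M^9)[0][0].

(M^9)[0][0] is the top entry after applying M 9 times to the unit state (1, 0, 0). Equivalently it is h_{11} for the auxiliary sequence (h_n) obeying the same recurrence with h_2 = 1 and h_i = 0 for 0 ≤ i < 2:
h_3 = -1·1 + 2·0 + -1·0 = -1
h_4 = -1·-1 + 2·1 + -1·0 = 3
h_5 = -1·3 + 2·-1 + -1·1 = -6
h_6 = -1·-6 + 2·3 + -1·-1 = 13
h_7 = -1·13 + 2·-6 + -1·3 = -28
h_8 = -1·-28 + 2·13 + -1·-6 = 60
h_9 = -1·60 + 2·-28 + -1·13 = -129
h_10 = -1·-129 + 2·60 + -1·-28 = 277
h_11 = -1·277 + 2·-129 + -1·60 = -595

-595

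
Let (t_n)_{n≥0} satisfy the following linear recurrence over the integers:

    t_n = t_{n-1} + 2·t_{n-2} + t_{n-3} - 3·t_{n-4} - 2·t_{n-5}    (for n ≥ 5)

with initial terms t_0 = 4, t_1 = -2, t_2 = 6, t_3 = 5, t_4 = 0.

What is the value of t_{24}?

-115157

t_5 = 1·0 + 2·5 + 1·6 + -3·-2 + -2·4 = 14
t_6 = 1·14 + 2·0 + 1·5 + -3·6 + -2·-2 = 5
t_7 = 1·5 + 2·14 + 1·0 + -3·5 + -2·6 = 6
t_8 = 1·6 + 2·5 + 1·14 + -3·0 + -2·5 = 20
t_9 = 1·20 + 2·6 + 1·5 + -3·14 + -2·0 = -5
t_10 = 1·-5 + 2·20 + 1·6 + -3·5 + -2·14 = -2
t_11 = 1·-2 + 2·-5 + 1·20 + -3·6 + -2·5 = -20
t_12 = 1·-20 + 2·-2 + 1·-5 + -3·20 + -2·6 = -101
t_13 = 1·-101 + 2·-20 + 1·-2 + -3·-5 + -2·20 = -168
t_14 = 1·-168 + 2·-101 + 1·-20 + -3·-2 + -2·-5 = -374
t_15 = 1·-374 + 2·-168 + 1·-101 + -3·-20 + -2·-2 = -747
t_16 = 1·-747 + 2·-374 + 1·-168 + -3·-101 + -2·-20 = -1320
t_17 = 1·-1320 + 2·-747 + 1·-374 + -3·-168 + -2·-101 = -2482
t_18 = 1·-2482 + 2·-1320 + 1·-747 + -3·-374 + -2·-168 = -4411
t_19 = 1·-4411 + 2·-2482 + 1·-1320 + -3·-747 + -2·-374 = -7706
t_20 = 1·-7706 + 2·-4411 + 1·-2482 + -3·-1320 + -2·-747 = -13556
t_21 = 1·-13556 + 2·-7706 + 1·-4411 + -3·-2482 + -2·-1320 = -23293
t_22 = 1·-23293 + 2·-13556 + 1·-7706 + -3·-4411 + -2·-2482 = -39914
t_23 = 1·-39914 + 2·-23293 + 1·-13556 + -3·-7706 + -2·-4411 = -68116
t_24 = 1·-68116 + 2·-39914 + 1·-23293 + -3·-13556 + -2·-7706 = -115157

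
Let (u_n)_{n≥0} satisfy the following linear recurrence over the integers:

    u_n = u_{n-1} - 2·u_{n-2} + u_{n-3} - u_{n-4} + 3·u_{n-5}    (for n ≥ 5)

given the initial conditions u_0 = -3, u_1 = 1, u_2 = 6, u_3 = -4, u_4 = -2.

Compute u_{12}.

83

u_5 = 1·-2 + -2·-4 + 1·6 + -1·1 + 3·-3 = 2
u_6 = 1·2 + -2·-2 + 1·-4 + -1·6 + 3·1 = -1
u_7 = 1·-1 + -2·2 + 1·-2 + -1·-4 + 3·6 = 15
u_8 = 1·15 + -2·-1 + 1·2 + -1·-2 + 3·-4 = 9
u_9 = 1·9 + -2·15 + 1·-1 + -1·2 + 3·-2 = -30
u_10 = 1·-30 + -2·9 + 1·15 + -1·-1 + 3·2 = -26
u_11 = 1·-26 + -2·-30 + 1·9 + -1·15 + 3·-1 = 25
u_12 = 1·25 + -2·-26 + 1·-30 + -1·9 + 3·15 = 83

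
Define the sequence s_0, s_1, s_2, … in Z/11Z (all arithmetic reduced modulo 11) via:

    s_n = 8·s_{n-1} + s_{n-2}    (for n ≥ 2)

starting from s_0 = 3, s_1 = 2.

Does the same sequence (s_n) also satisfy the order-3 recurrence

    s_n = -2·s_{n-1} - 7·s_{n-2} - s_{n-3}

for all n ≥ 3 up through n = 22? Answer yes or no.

Terms s_0..s_22: 3, 2, 8, 0, 8, 9, 3, 0, 3, 2, 8, 0, 8, 9, 3, 0, 3, 2, 8, 0, 8, 9, 3
n=3: candidate gives 0, actual s_3 = 0 ✓
n=4: candidate gives 8, actual s_4 = 8 ✓
n=5: candidate gives 9, actual s_5 = 9 ✓
n=6: candidate gives 3, actual s_6 = 3 ✓
n=7: candidate gives 0, actual s_7 = 0 ✓
n=8: candidate gives 3, actual s_8 = 3 ✓
n=9: candidate gives 2, actual s_9 = 2 ✓
n=10: candidate gives 8, actual s_10 = 8 ✓
n=11: candidate gives 0, actual s_11 = 0 ✓
n=12: candidate gives 8, actual s_12 = 8 ✓
n=13: candidate gives 9, actual s_13 = 9 ✓
n=14: candidate gives 3, actual s_14 = 3 ✓
n=15: candidate gives 0, actual s_15 = 0 ✓
n=16: candidate gives 3, actual s_16 = 3 ✓
n=17: candidate gives 2, actual s_17 = 2 ✓
n=18: candidate gives 8, actual s_18 = 8 ✓
n=19: candidate gives 0, actual s_19 = 0 ✓
n=20: candidate gives 8, actual s_20 = 8 ✓
n=21: candidate gives 9, actual s_21 = 9 ✓
n=22: candidate gives 3, actual s_22 = 3 ✓

yes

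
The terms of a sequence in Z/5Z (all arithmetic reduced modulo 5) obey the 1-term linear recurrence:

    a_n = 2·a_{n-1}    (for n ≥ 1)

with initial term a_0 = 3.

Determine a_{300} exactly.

a_1 = 2·3 = 1
a_2 = 2·1 = 2
a_3 = 2·2 = 4
a_4 = 2·4 = 3
(a_4) = (3) = (a_0), so the sequence has period 4.
300 ≡ 0 (mod 4), hence a_300 = a_0 = 3.

3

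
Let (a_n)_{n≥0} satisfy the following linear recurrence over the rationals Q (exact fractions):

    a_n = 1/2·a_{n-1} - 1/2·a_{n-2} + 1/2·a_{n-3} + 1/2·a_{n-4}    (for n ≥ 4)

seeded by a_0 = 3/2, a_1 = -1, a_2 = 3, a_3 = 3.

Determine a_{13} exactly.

a_4 = 1/2·3 + -1/2·3 + 1/2·-1 + 1/2·3/2 = 1/4
a_5 = 1/2·1/4 + -1/2·3 + 1/2·3 + 1/2·-1 = -3/8
a_6 = 1/2·-3/8 + -1/2·1/4 + 1/2·3 + 1/2·3 = 43/16
a_7 = 1/2·43/16 + -1/2·-3/8 + 1/2·1/4 + 1/2·3 = 101/32
a_8 = 1/2·101/32 + -1/2·43/16 + 1/2·-3/8 + 1/2·1/4 = 11/64
a_9 = 1/2·11/64 + -1/2·101/32 + 1/2·43/16 + 1/2·-3/8 = -43/128
a_10 = 1/2·-43/128 + -1/2·11/64 + 1/2·101/32 + 1/2·43/16 = 683/256
a_11 = 1/2·683/256 + -1/2·-43/128 + 1/2·11/64 + 1/2·101/32 = 1621/512
a_12 = 1/2·1621/512 + -1/2·683/256 + 1/2·-43/128 + 1/2·11/64 = 171/1024
a_13 = 1/2·171/1024 + -1/2·1621/512 + 1/2·683/256 + 1/2·-43/128 = -683/2048

-683/2048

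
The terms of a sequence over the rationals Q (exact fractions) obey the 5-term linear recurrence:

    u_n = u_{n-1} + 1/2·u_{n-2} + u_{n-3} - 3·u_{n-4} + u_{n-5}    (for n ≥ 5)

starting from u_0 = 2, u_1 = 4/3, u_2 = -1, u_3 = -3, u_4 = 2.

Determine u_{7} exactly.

u_5 = 1·2 + 1/2·-3 + 1·-1 + -3·4/3 + 1·2 = -5/2
u_6 = 1·-5/2 + 1/2·2 + 1·-3 + -3·-1 + 1·4/3 = -1/6
u_7 = 1·-1/6 + 1/2·-5/2 + 1·2 + -3·-3 + 1·-1 = 103/12

103/12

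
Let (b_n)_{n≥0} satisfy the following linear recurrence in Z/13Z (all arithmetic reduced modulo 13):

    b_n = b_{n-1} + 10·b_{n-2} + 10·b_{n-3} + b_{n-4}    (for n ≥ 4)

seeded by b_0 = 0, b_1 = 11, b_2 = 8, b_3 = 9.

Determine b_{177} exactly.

b_4 = 1·9 + 10·8 + 10·11 + 1·0 = 4
b_5 = 1·4 + 10·9 + 10·8 + 1·11 = 3
b_6 = 1·3 + 10·4 + 10·9 + 1·8 = 11
b_7 = 1·11 + 10·3 + 10·4 + 1·9 = 12
b_8 = 1·12 + 10·11 + 10·3 + 1·4 = 0
b_9 = 1·0 + 10·12 + 10·11 + 1·3 = 12
Continuing the recurrence:
  b_10 = 0;  b_11 = 2;  b_12 = 5;  b_13 = 11;  b_14 = 3;  b_15 = 9
  b_16 = 11;  b_17 = 12;  b_18 = 7;  b_19 = 12;  b_20 = 5;  b_21 = 12
  b_22 = 7;  b_23 = 7;  b_24 = 7;  b_25 = 3;  b_26 = 7;  b_27 = 10
  b_28 = 0;  b_29 = 4;  b_30 = 7;  b_31 = 5;  b_32 = 11;  b_33 = 5
  b_34 = 3;  b_35 = 12;  b_36 = 12;  b_37 = 11;  b_38 = 7;  b_39 = 2
  b_40 = 12;  b_41 = 9;  b_42 = 0;  b_43 = 4;  b_44 = 2;  b_45 = 12
  b_46 = 7;  b_47 = 8;  b_48 = 5;  b_49 = 11;  b_50 = 5;  b_51 = 4
  b_52 = 0;  b_53 = 10;  b_54 = 3;  b_55 = 3;  b_56 = 3;  b_57 = 8
  b_58 = 6;  b_59 = 2;  b_60 = 2;  b_61 = 12;  b_62 = 6;  b_63 = 5
  b_64 = 5;  b_65 = 10;  b_66 = 12;  b_67 = 11;  b_68 = 2;  b_69 = 8
  b_70 = 7;  b_71 = 1;  b_72 = 10;  b_73 = 7;  b_74 = 7;  b_75 = 9
  b_76 = 3;  b_77 = 1;  b_78 = 11;  b_79 = 8;  b_80 = 1;  b_81 = 10
  b_82 = 7;  b_83 = 8;  b_84 = 10;  b_85 = 1;  b_86 = 6;  b_87 = 7
  b_88 = 9;  b_89 = 10;  b_90 = 7;  b_91 = 9;  b_92 = 6;  b_93 = 7
  b_94 = 8;  b_95 = 4;  b_96 = 4;  b_97 = 1;  b_98 = 11;  b_99 = 0
  b_100 = 7;  b_101 = 1;  b_102 = 4;  b_103 = 6;  b_104 = 11;  b_105 = 8
  b_106 = 0;  b_107 = 1;  b_108 = 1;  b_109 = 6;  b_110 = 0;  b_111 = 6
  b_112 = 2;  b_113 = 3;  b_114 = 5;  b_115 = 9;  b_116 = 0;  b_117 = 0
  b_118 = 4;  b_119 = 0;  b_120 = 1;  b_121 = 2;  b_122 = 3;  b_123 = 7
  b_124 = 6;  b_125 = 4;  b_126 = 7;  b_127 = 10;  b_128 = 9;  b_129 = 1
  b_130 = 3;  b_131 = 9;  b_132 = 6;  b_133 = 10;  b_134 = 7;  b_135 = 7
  b_136 = 1;  b_137 = 8;  b_138 = 4;  b_139 = 10;  b_140 = 1;  b_141 = 6
  b_142 = 3;  b_143 = 5;  b_144 = 5;  b_145 = 0;  b_146 = 12;  b_147 = 2
  b_148 = 10;  b_149 = 7;  b_150 = 9;  b_151 = 12;  b_152 = 0;  b_153 = 9
  b_154 = 8;  b_155 = 6;  b_156 = 7;  b_157 = 0;  b_158 = 8;  b_159 = 6
  b_160 = 2;  b_161 = 12;  b_162 = 9;  b_163 = 12;  b_164 = 3;  b_165 = 4
  b_166 = 7;  b_167 = 11;  b_168 = 7;  b_169 = 9;  b_170 = 1;  b_171 = 3
  b_172 = 6;  b_173 = 3;  b_174 = 3;  b_175 = 5
b_176 = 1·5 + 10·3 + 10·3 + 1·6 = 6
b_177 = 1·6 + 10·5 + 10·3 + 1·3 = 11

11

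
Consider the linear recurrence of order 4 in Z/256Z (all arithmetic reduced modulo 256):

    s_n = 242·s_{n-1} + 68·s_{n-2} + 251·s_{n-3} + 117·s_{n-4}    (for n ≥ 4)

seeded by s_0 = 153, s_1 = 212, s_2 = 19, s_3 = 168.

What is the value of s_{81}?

s_4 = 242·168 + 68·19 + 251·212 + 117·153 = 165
s_5 = 242·165 + 68·168 + 251·19 + 117·212 = 31
s_6 = 242·31 + 68·165 + 251·168 + 117·19 = 137
s_7 = 242·137 + 68·31 + 251·165 + 117·168 = 77
s_8 = 242·77 + 68·137 + 251·31 + 117·165 = 252
s_9 = 242·252 + 68·77 + 251·137 + 117·31 = 42
s_10 = 242·42 + 68·252 + 251·77 + 117·137 = 192
s_11 = 242·192 + 68·42 + 251·252 + 117·77 = 237
s_12 = 242·237 + 68·192 + 251·42 + 117·252 = 100
s_13 = 242·100 + 68·237 + 251·192 + 117·42 = 238
s_14 = 242·238 + 68·100 + 251·237 + 117·192 = 171
s_15 = 242·171 + 68·238 + 251·100 + 117·237 = 59
s_16 = 242·59 + 68·171 + 251·238 + 117·100 = 64
s_17 = 242·64 + 68·59 + 251·171 + 117·238 = 155
s_18 = 242·155 + 68·64 + 251·59 + 117·171 = 134
s_19 = 242·134 + 68·155 + 251·64 + 117·59 = 143
s_20 = 242·143 + 68·134 + 251·155 + 117·64 = 255
s_21 = 242·255 + 68·143 + 251·134 + 117·155 = 67
s_22 = 242·67 + 68·255 + 251·143 + 117·134 = 133
s_23 = 242·133 + 68·67 + 251·255 + 117·143 = 230
s_24 = 242·230 + 68·133 + 251·67 + 117·255 = 252
s_25 = 242·252 + 68·230 + 251·133 + 117·67 = 86
s_26 = 242·86 + 68·252 + 251·230 + 117·133 = 135
s_27 = 242·135 + 68·86 + 251·252 + 117·230 = 168
s_28 = 242·168 + 68·135 + 251·86 + 117·252 = 42
s_29 = 242·42 + 68·168 + 251·135 + 117·86 = 255
s_30 = 242·255 + 68·42 + 251·168 + 117·135 = 161
s_31 = 242·161 + 68·255 + 251·42 + 117·168 = 228
s_32 = 242·228 + 68·161 + 251·255 + 117·42 = 131
s_33 = 242·131 + 68·228 + 251·161 + 117·255 = 204
s_34 = 242·204 + 68·131 + 251·228 + 117·161 = 197
s_35 = 242·197 + 68·204 + 251·131 + 117·228 = 15
s_36 = 242·15 + 68·197 + 251·204 + 117·131 = 101
s_37 = 242·101 + 68·15 + 251·197 + 117·204 = 217
s_38 = 242·217 + 68·101 + 251·15 + 117·197 = 180
s_39 = 242·180 + 68·217 + 251·101 + 117·15 = 174
s_40 = 242·174 + 68·180 + 251·217 + 117·101 = 56
s_41 = 242·56 + 68·174 + 251·180 + 117·217 = 209
s_42 = 242·209 + 68·56 + 251·174 + 117·180 = 80
s_43 = 242·80 + 68·209 + 251·56 + 117·174 = 146
s_44 = 242·146 + 68·80 + 251·209 + 117·56 = 199
s_45 = 242·199 + 68·146 + 251·80 + 117·209 = 219
s_46 = 242·219 + 68·199 + 251·146 + 117·80 = 152
s_47 = 242·152 + 68·219 + 251·199 + 117·146 = 179
s_48 = 242·179 + 68·152 + 251·219 + 117·199 = 66
s_49 = 242·66 + 68·179 + 251·152 + 117·219 = 15
s_50 = 242·15 + 68·66 + 251·179 + 117·152 = 175
s_51 = 242·175 + 68·15 + 251·66 + 117·179 = 239
s_52 = 242·239 + 68·175 + 251·15 + 117·66 = 73
s_53 = 242·73 + 68·239 + 251·175 + 117·15 = 238
s_54 = 242·238 + 68·73 + 251·239 + 117·175 = 176
s_55 = 242·176 + 68·238 + 251·73 + 117·239 = 102
s_56 = 242·102 + 68·176 + 251·238 + 117·73 = 227
s_57 = 242·227 + 68·102 + 251·176 + 117·238 = 4
s_58 = 242·4 + 68·227 + 251·102 + 117·176 = 134
s_59 = 242·134 + 68·4 + 251·227 + 117·102 = 235
s_60 = 242·235 + 68·134 + 251·4 + 117·227 = 105
s_61 = 242·105 + 68·235 + 251·134 + 117·4 = 228
s_62 = 242·228 + 68·105 + 251·235 + 117·134 = 19
s_63 = 242·19 + 68·228 + 251·105 + 117·235 = 224
s_64 = 242·224 + 68·19 + 251·228 + 117·105 = 85
s_65 = 242·85 + 68·224 + 251·19 + 117·228 = 175
s_66 = 242·175 + 68·85 + 251·224 + 117·19 = 81
s_67 = 242·81 + 68·175 + 251·85 + 117·224 = 197
s_68 = 242·197 + 68·81 + 251·175 + 117·85 = 44
s_69 = 242·44 + 68·197 + 251·81 + 117·175 = 82
s_70 = 242·82 + 68·44 + 251·197 + 117·81 = 96
s_71 = 242·96 + 68·82 + 251·44 + 117·197 = 181
s_72 = 242·181 + 68·96 + 251·82 + 117·44 = 28
s_73 = 242·28 + 68·181 + 251·96 + 117·82 = 38
s_74 = 242·38 + 68·28 + 251·181 + 117·96 = 179
s_75 = 242·179 + 68·38 + 251·28 + 117·181 = 123
s_76 = 242·123 + 68·179 + 251·38 + 117·28 = 224
s_77 = 242·224 + 68·123 + 251·179 + 117·38 = 75
s_78 = 242·75 + 68·224 + 251·123 + 117·179 = 206
s_79 = 242·206 + 68·75 + 251·224 + 117·123 = 127
s_80 = 242·127 + 68·206 + 251·75 + 117·224 = 175
s_81 = 242·175 + 68·127 + 251·206 + 117·75 = 107

107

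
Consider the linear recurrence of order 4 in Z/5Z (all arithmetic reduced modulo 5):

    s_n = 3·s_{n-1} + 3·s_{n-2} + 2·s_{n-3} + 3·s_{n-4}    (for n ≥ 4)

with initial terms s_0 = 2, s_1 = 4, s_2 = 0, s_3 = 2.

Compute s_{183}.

s_4 = 3·2 + 3·0 + 2·4 + 3·2 = 0
s_5 = 3·0 + 3·2 + 2·0 + 3·4 = 3
s_6 = 3·3 + 3·0 + 2·2 + 3·0 = 3
s_7 = 3·3 + 3·3 + 2·0 + 3·2 = 4
s_8 = 3·4 + 3·3 + 2·3 + 3·0 = 2
s_9 = 3·2 + 3·4 + 2·3 + 3·3 = 3
s_10 = 3·3 + 3·2 + 2·4 + 3·3 = 2
s_11 = 3·2 + 3·3 + 2·2 + 3·4 = 1
s_12 = 3·1 + 3·2 + 2·3 + 3·2 = 1
s_13 = 3·1 + 3·1 + 2·2 + 3·3 = 4
s_14 = 3·4 + 3·1 + 2·1 + 3·2 = 3
s_15 = 3·3 + 3·4 + 2·1 + 3·1 = 1
s_16 = 3·1 + 3·3 + 2·4 + 3·1 = 3
s_17 = 3·3 + 3·1 + 2·3 + 3·4 = 0
s_18 = 3·0 + 3·3 + 2·1 + 3·3 = 0
s_19 = 3·0 + 3·0 + 2·3 + 3·1 = 4
s_20 = 3·4 + 3·0 + 2·0 + 3·3 = 1
s_21 = 3·1 + 3·4 + 2·0 + 3·0 = 0
s_22 = 3·0 + 3·1 + 2·4 + 3·0 = 1
s_23 = 3·1 + 3·0 + 2·1 + 3·4 = 2
s_24 = 3·2 + 3·1 + 2·0 + 3·1 = 2
s_25 = 3·2 + 3·2 + 2·1 + 3·0 = 4
s_26 = 3·4 + 3·2 + 2·2 + 3·1 = 0
s_27 = 3·0 + 3·4 + 2·2 + 3·2 = 2
(s_24, s_25, s_26, s_27) = (2, 4, 0, 2) = (s_0, s_1, s_2, s_3), so the sequence has period 24.
183 ≡ 15 (mod 24), hence s_183 = s_15 = 1.

1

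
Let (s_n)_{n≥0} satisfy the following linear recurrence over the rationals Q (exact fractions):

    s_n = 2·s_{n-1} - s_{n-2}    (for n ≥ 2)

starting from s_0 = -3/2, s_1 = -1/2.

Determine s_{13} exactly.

23/2

s_2 = 2·-1/2 + -1·-3/2 = 1/2
s_3 = 2·1/2 + -1·-1/2 = 3/2
s_4 = 2·3/2 + -1·1/2 = 5/2
s_5 = 2·5/2 + -1·3/2 = 7/2
s_6 = 2·7/2 + -1·5/2 = 9/2
s_7 = 2·9/2 + -1·7/2 = 11/2
s_8 = 2·11/2 + -1·9/2 = 13/2
s_9 = 2·13/2 + -1·11/2 = 15/2
s_10 = 2·15/2 + -1·13/2 = 17/2
s_11 = 2·17/2 + -1·15/2 = 19/2
s_12 = 2·19/2 + -1·17/2 = 21/2
s_13 = 2·21/2 + -1·19/2 = 23/2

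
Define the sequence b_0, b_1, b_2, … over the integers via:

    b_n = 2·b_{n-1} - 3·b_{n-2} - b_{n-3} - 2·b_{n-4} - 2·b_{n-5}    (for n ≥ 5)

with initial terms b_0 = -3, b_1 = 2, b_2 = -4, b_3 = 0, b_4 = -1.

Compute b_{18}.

b_5 = 2·-1 + -3·0 + -1·-4 + -2·2 + -2·-3 = 4
b_6 = 2·4 + -3·-1 + -1·0 + -2·-4 + -2·2 = 15
b_7 = 2·15 + -3·4 + -1·-1 + -2·0 + -2·-4 = 27
b_8 = 2·27 + -3·15 + -1·4 + -2·-1 + -2·0 = 7
b_9 = 2·7 + -3·27 + -1·15 + -2·4 + -2·-1 = -88
b_10 = 2·-88 + -3·7 + -1·27 + -2·15 + -2·4 = -262
b_11 = 2·-262 + -3·-88 + -1·7 + -2·27 + -2·15 = -351
b_12 = 2·-351 + -3·-262 + -1·-88 + -2·7 + -2·27 = 104
b_13 = 2·104 + -3·-351 + -1·-262 + -2·-88 + -2·7 = 1685
b_14 = 2·1685 + -3·104 + -1·-351 + -2·-262 + -2·-88 = 4109
b_15 = 2·4109 + -3·1685 + -1·104 + -2·-351 + -2·-262 = 4285
b_16 = 2·4285 + -3·4109 + -1·1685 + -2·104 + -2·-351 = -4948
b_17 = 2·-4948 + -3·4285 + -1·4109 + -2·1685 + -2·104 = -30438
b_18 = 2·-30438 + -3·-4948 + -1·4285 + -2·4109 + -2·1685 = -61905

-61905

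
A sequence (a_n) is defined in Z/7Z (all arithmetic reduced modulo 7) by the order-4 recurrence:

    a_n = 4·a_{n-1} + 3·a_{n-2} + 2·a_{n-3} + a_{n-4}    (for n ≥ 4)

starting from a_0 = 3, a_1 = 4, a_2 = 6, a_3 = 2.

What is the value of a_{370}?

a_4 = 4·2 + 3·6 + 2·4 + 1·3 = 2
a_5 = 4·2 + 3·2 + 2·6 + 1·4 = 2
a_6 = 4·2 + 3·2 + 2·2 + 1·6 = 3
a_7 = 4·3 + 3·2 + 2·2 + 1·2 = 3
a_8 = 4·3 + 3·3 + 2·2 + 1·2 = 6
a_9 = 4·6 + 3·3 + 2·3 + 1·2 = 6
Continuing the recurrence:
  a_10 = 2;  a_11 = 6;  a_12 = 6;  a_13 = 3;  a_14 = 2;  a_15 = 0
  a_16 = 4;  a_17 = 2;  a_18 = 1;  a_19 = 4;  a_20 = 6;  a_21 = 5
  a_22 = 5;  a_23 = 2;  a_24 = 4;  a_25 = 2;  a_26 = 1;  a_27 = 6
  a_28 = 0;  a_29 = 1;  a_30 = 3;  a_31 = 0;  a_32 = 4;  a_33 = 2
  a_34 = 2;  a_35 = 1;  a_36 = 4;  a_37 = 4;  a_38 = 4;  a_39 = 2
  a_40 = 4;  a_41 = 6;  a_42 = 2;  a_43 = 1;  a_44 = 5;  a_45 = 5
  a_46 = 4;  a_47 = 0;  a_48 = 6;  a_49 = 2;  a_50 = 2;  a_51 = 5
  a_52 = 1;  a_53 = 4;  a_54 = 3;  a_55 = 3;  a_56 = 2;  a_57 = 6
  a_58 = 4;  a_59 = 6;  a_60 = 1;  a_61 = 1;  a_62 = 2;  a_63 = 5
  a_64 = 1;  a_65 = 3;  a_66 = 6;  a_67 = 5;  a_68 = 3;  a_69 = 0
  a_70 = 4;  a_71 = 6;  a_72 = 4;  a_73 = 0;  a_74 = 0;  a_75 = 0
  a_76 = 4;  a_77 = 2;  a_78 = 6;  a_79 = 3;  a_80 = 3;  a_81 = 0
  a_82 = 0;  a_83 = 2;  a_84 = 4;  a_85 = 1;  a_86 = 6;  a_87 = 2
  a_88 = 4;  a_89 = 0;  a_90 = 1;  a_91 = 0;  a_92 = 0;  a_93 = 2
  a_94 = 2;  a_95 = 0;  a_96 = 3;  a_97 = 4;  a_98 = 6;  a_99 = 0
  a_100 = 1;  a_101 = 6;  a_102 = 5;  a_103 = 5;  a_104 = 6;  a_105 = 6
  a_106 = 1;  a_107 = 4;  a_108 = 2;  a_109 = 0;  a_110 = 1;  a_111 = 5
  a_112 = 4;  a_113 = 5;  a_114 = 1;  a_115 = 4;  a_116 = 5;  a_117 = 4
  a_118 = 5;  a_119 = 4;  a_120 = 2;  a_121 = 6;  a_122 = 1;  a_123 = 2
  a_124 = 4;  a_125 = 2;  a_126 = 4;  a_127 = 4;  a_128 = 1;  a_129 = 5
  a_130 = 0;  a_131 = 0;  a_132 = 4;  a_133 = 0;  a_134 = 5;  a_135 = 0
  a_136 = 5;  a_137 = 2;  a_138 = 0;  a_139 = 2;  a_140 = 3;  a_141 = 6
  a_142 = 2;  a_143 = 6;  a_144 = 3;  a_145 = 5;  a_146 = 1;  a_147 = 3
  a_148 = 0;  a_149 = 2;  a_150 = 1;  a_151 = 6;  a_152 = 3;  a_153 = 6
  a_154 = 4;  a_155 = 4;  a_156 = 1;  a_157 = 2;  a_158 = 2;  a_159 = 6
  a_160 = 0;  a_161 = 3;  a_162 = 5;  a_163 = 0;  a_164 = 0;  a_165 = 6
  a_166 = 1;  a_167 = 1;  a_168 = 5;  a_169 = 3;  a_170 = 2;  a_171 = 0
  a_172 = 3;  a_173 = 5;  a_174 = 3;  a_175 = 5;  a_176 = 0;  a_177 = 5
  a_178 = 5;  a_179 = 5;  a_180 = 3;  a_181 = 0;  a_182 = 3;  a_183 = 2
  a_184 = 6;  a_185 = 1;  a_186 = 1;  a_187 = 0;  a_188 = 4;  a_189 = 5
  a_190 = 5;  a_191 = 1;  a_192 = 5;  a_193 = 3;  a_194 = 6;  a_195 = 2
  a_196 = 2;  a_197 = 1;  a_198 = 6;  a_199 = 5;  a_200 = 0;  a_201 = 0
  a_202 = 2;  a_203 = 6;  a_204 = 2;  a_205 = 2;  a_206 = 0;  a_207 = 2
  a_208 = 0;  a_209 = 1;  a_210 = 1;  a_211 = 2;  a_212 = 6;  a_213 = 5
  a_214 = 1;  a_215 = 5;  a_216 = 4;  a_217 = 3;  a_218 = 0;  a_219 = 1
  a_220 = 0;  a_221 = 6;  a_222 = 5;  a_223 = 4;  a_224 = 1;  a_225 = 4
  a_226 = 4;  a_227 = 6;  a_228 = 3;  a_229 = 0;  a_230 = 4;  a_231 = 0
  a_232 = 1;  a_233 = 5;  a_234 = 6;  a_235 = 6;  a_236 = 4;  a_237 = 2
  a_238 = 3;  a_239 = 4;  a_240 = 5;  a_241 = 5;  a_242 = 4;  a_243 = 3
  a_244 = 4;  a_245 = 3;  a_246 = 6;  a_247 = 2;  a_248 = 1;  a_249 = 4
  a_250 = 1;  a_251 = 6;  a_252 = 1;  a_253 = 0;  a_254 = 2;  a_255 = 2
  a_256 = 1;  a_257 = 0;  a_258 = 2;  a_259 = 5;  a_260 = 6;  a_261 = 1
  a_262 = 6;  a_263 = 2;  a_264 = 6;  a_265 = 1;  a_266 = 4;  a_267 = 5
  a_268 = 5;  a_269 = 2;  a_270 = 2;  a_271 = 1;  a_272 = 5;  a_273 = 1
  a_274 = 2;  a_275 = 1;  a_276 = 3;  a_277 = 6;  a_278 = 2;  a_279 = 5
  a_280 = 6;  a_281 = 0;  a_282 = 2;  a_283 = 4;  a_284 = 0;  a_285 = 2
  a_286 = 4;  a_287 = 5;  a_288 = 1;  a_289 = 1;  a_290 = 0;  a_291 = 3
  a_292 = 1;  a_293 = 0;  a_294 = 2;  a_295 = 6;  a_296 = 3;  a_297 = 6
  a_298 = 5;  a_299 = 1;  a_300 = 6;  a_301 = 1;  a_302 = 1;  a_303 = 6
  a_304 = 0;  a_305 = 0;  a_306 = 6;  a_307 = 2;  a_308 = 5;  a_309 = 3
  a_310 = 2;  a_311 = 1;  a_312 = 0;  a_313 = 3;  a_314 = 2;  a_315 = 4
  a_316 = 0;  a_317 = 5;  a_318 = 2;  a_319 = 6;  a_320 = 5;  a_321 = 5
  a_322 = 0;  a_323 = 3;  a_324 = 6;  a_325 = 3;  a_326 = 1;  a_327 = 0
  a_328 = 1;  a_329 = 2;  a_330 = 5;  a_331 = 0;  a_332 = 6;  a_333 = 1
  a_334 = 6;  a_335 = 4;  a_336 = 0;  a_337 = 4;  a_338 = 2;  a_339 = 3
  a_340 = 5;  a_341 = 2;  a_342 = 3;  a_343 = 3;  a_344 = 2;  a_345 = 4
  a_346 = 3;  a_347 = 3;  a_348 = 3;  a_349 = 3;  a_350 = 2;  a_351 = 5
  a_352 = 0;  a_353 = 1;  a_354 = 2;  a_355 = 2;  a_356 = 2;  a_357 = 5
  a_358 = 4;  a_359 = 2;  a_360 = 4;  a_361 = 0;  a_362 = 6;  a_363 = 6
  a_364 = 4;  a_365 = 4;  a_366 = 4;  a_367 = 0;  a_368 = 3
a_369 = 4·3 + 3·0 + 2·4 + 1·4 = 3
a_370 = 4·3 + 3·3 + 2·0 + 1·4 = 4

4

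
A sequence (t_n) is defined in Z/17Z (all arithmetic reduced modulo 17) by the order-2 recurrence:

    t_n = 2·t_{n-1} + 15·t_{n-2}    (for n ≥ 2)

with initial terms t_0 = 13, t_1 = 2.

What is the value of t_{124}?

1

t_2 = 2·2 + 15·13 = 12
t_3 = 2·12 + 15·2 = 3
t_4 = 2·3 + 15·12 = 16
t_5 = 2·16 + 15·3 = 9
t_6 = 2·9 + 15·16 = 3
t_7 = 2·3 + 15·9 = 5
t_8 = 2·5 + 15·3 = 4
t_9 = 2·4 + 15·5 = 15
t_10 = 2·15 + 15·4 = 5
t_11 = 2·5 + 15·15 = 14
t_12 = 2·14 + 15·5 = 1
t_13 = 2·1 + 15·14 = 8
t_14 = 2·8 + 15·1 = 14
t_15 = 2·14 + 15·8 = 12
t_16 = 2·12 + 15·14 = 13
t_17 = 2·13 + 15·12 = 2
(t_16, t_17) = (13, 2) = (t_0, t_1), so the sequence has period 16.
124 ≡ 12 (mod 16), hence t_124 = t_12 = 1.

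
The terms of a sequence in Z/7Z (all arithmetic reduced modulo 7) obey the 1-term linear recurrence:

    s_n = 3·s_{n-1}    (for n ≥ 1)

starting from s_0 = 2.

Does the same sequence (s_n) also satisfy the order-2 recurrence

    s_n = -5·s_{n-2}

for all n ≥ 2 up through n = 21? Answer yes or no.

yes

Terms s_0..s_21: 2, 6, 4, 5, 1, 3, 2, 6, 4, 5, 1, 3, 2, 6, 4, 5, 1, 3, 2, 6, 4, 5
n=2: candidate gives 4, actual s_2 = 4 ✓
n=3: candidate gives 5, actual s_3 = 5 ✓
n=4: candidate gives 1, actual s_4 = 1 ✓
n=5: candidate gives 3, actual s_5 = 3 ✓
n=6: candidate gives 2, actual s_6 = 2 ✓
n=7: candidate gives 6, actual s_7 = 6 ✓
n=8: candidate gives 4, actual s_8 = 4 ✓
n=9: candidate gives 5, actual s_9 = 5 ✓
n=10: candidate gives 1, actual s_10 = 1 ✓
n=11: candidate gives 3, actual s_11 = 3 ✓
n=12: candidate gives 2, actual s_12 = 2 ✓
n=13: candidate gives 6, actual s_13 = 6 ✓
n=14: candidate gives 4, actual s_14 = 4 ✓
n=15: candidate gives 5, actual s_15 = 5 ✓
n=16: candidate gives 1, actual s_16 = 1 ✓
n=17: candidate gives 3, actual s_17 = 3 ✓
n=18: candidate gives 2, actual s_18 = 2 ✓
n=19: candidate gives 6, actual s_19 = 6 ✓
n=20: candidate gives 4, actual s_20 = 4 ✓
n=21: candidate gives 5, actual s_21 = 5 ✓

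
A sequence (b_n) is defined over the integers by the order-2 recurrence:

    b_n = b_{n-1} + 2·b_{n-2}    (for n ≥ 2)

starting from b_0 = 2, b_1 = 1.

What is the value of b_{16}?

b_2 = 1·1 + 2·2 = 5
b_3 = 1·5 + 2·1 = 7
b_4 = 1·7 + 2·5 = 17
b_5 = 1·17 + 2·7 = 31
b_6 = 1·31 + 2·17 = 65
b_7 = 1·65 + 2·31 = 127
b_8 = 1·127 + 2·65 = 257
b_9 = 1·257 + 2·127 = 511
b_10 = 1·511 + 2·257 = 1025
b_11 = 1·1025 + 2·511 = 2047
b_12 = 1·2047 + 2·1025 = 4097
b_13 = 1·4097 + 2·2047 = 8191
b_14 = 1·8191 + 2·4097 = 16385
b_15 = 1·16385 + 2·8191 = 32767
b_16 = 1·32767 + 2·16385 = 65537

65537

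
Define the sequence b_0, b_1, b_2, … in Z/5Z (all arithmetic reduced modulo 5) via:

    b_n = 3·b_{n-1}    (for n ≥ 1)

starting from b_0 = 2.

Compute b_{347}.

b_1 = 3·2 = 1
b_2 = 3·1 = 3
b_3 = 3·3 = 4
b_4 = 3·4 = 2
(b_4) = (2) = (b_0), so the sequence has period 4.
347 ≡ 3 (mod 4), hence b_347 = b_3 = 4.

4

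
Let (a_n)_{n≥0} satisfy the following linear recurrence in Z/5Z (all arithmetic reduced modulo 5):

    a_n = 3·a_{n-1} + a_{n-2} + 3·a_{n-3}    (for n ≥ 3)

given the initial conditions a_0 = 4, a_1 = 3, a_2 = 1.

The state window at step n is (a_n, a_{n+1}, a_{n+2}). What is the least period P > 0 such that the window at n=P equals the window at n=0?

124

n=0: window = (4, 3, 1)
n=1: window = (3, 1, 3)
n=2: window = (1, 3, 4)
n=3: window = (3, 4, 3)
n=4: window = (4, 3, 2)
n=5: window = (3, 2, 1)
n=6: window = (2, 1, 4)
n=7: window = (1, 4, 4)
n=8: window = (4, 4, 4)
n=9: window = (4, 4, 3)
n=10: window = (4, 3, 0)
n=11: window = (3, 0, 0)
n=12: window = (0, 0, 4)
n=13: window = (0, 4, 2)
n=14: window = (4, 2, 0)
n=15: window = (2, 0, 4)
n=16: window = (0, 4, 3)
n=17: window = (4, 3, 3)
n=18: window = (3, 3, 4)
n=19: window = (3, 4, 4)
n=20: window = (4, 4, 0)
n=21: window = (4, 0, 1)
n=22: window = (0, 1, 0)
n=23: window = (1, 0, 1)
n=24: window = (0, 1, 1)
n=25: window = (1, 1, 4)
n=26: window = (1, 4, 1)
n=27: window = (4, 1, 0)
n=28: window = (1, 0, 3)
n=29: window = (0, 3, 2)
n=30: window = (3, 2, 4)
n=31: window = (2, 4, 3)
n=32: window = (4, 3, 4)
n=33: window = (3, 4, 2)
n=34: window = (4, 2, 4)
n=35: window = (2, 4, 1)
n=36: window = (4, 1, 3)
n=37: window = (1, 3, 2)
n=38: window = (3, 2, 2)
n=39: window = (2, 2, 2)
n=40: window = (2, 2, 4)
…
n=122: window = (0, 1, 4)
n=123: window = (1, 4, 3)
n=124: window = (4, 3, 1)
window at n=124 equals window at n=0 → period = 124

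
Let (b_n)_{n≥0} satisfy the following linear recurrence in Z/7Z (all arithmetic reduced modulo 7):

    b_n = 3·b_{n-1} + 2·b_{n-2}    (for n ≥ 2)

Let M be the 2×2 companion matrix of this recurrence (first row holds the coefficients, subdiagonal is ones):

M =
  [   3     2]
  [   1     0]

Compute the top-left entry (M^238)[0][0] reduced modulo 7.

(M^238)[0][0] is the top entry after applying M 238 times to the unit state (1, 0). Equivalently it is h_{239} for the auxiliary sequence (h_n) obeying the same recurrence with h_1 = 1 and h_i = 0 for 0 ≤ i < 1:
h_2 = 3·1 + 2·0 = 3
h_3 = 3·3 + 2·1 = 4
h_4 = 3·4 + 2·3 = 4
h_5 = 3·4 + 2·4 = 6
h_6 = 3·6 + 2·4 = 5
h_7 = 3·5 + 2·6 = 6
h_8 = 3·6 + 2·5 = 0
h_9 = 3·0 + 2·6 = 5
h_10 = 3·5 + 2·0 = 1
h_11 = 3·1 + 2·5 = 6
h_12 = 3·6 + 2·1 = 6
h_13 = 3·6 + 2·6 = 2
h_14 = 3·2 + 2·6 = 4
h_15 = 3·4 + 2·2 = 2
h_16 = 3·2 + 2·4 = 0
h_17 = 3·0 + 2·2 = 4
h_18 = 3·4 + 2·0 = 5
h_19 = 3·5 + 2·4 = 2
h_20 = 3·2 + 2·5 = 2
h_21 = 3·2 + 2·2 = 3
h_22 = 3·3 + 2·2 = 6
h_23 = 3·6 + 2·3 = 3
h_24 = 3·3 + 2·6 = 0
h_25 = 3·0 + 2·3 = 6
h_26 = 3·6 + 2·0 = 4
h_27 = 3·4 + 2·6 = 3
h_28 = 3·3 + 2·4 = 3
h_29 = 3·3 + 2·3 = 1
h_30 = 3·1 + 2·3 = 2
h_31 = 3·2 + 2·1 = 1
h_32 = 3·1 + 2·2 = 0
h_33 = 3·0 + 2·1 = 2
h_34 = 3·2 + 2·0 = 6
h_35 = 3·6 + 2·2 = 1
h_36 = 3·1 + 2·6 = 1
h_37 = 3·1 + 2·1 = 5
h_38 = 3·5 + 2·1 = 3
h_39 = 3·3 + 2·5 = 5
h_40 = 3·5 + 2·3 = 0
h_41 = 3·0 + 2·5 = 3
h_42 = 3·3 + 2·0 = 2
h_43 = 3·2 + 2·3 = 5
h_44 = 3·5 + 2·2 = 5
h_45 = 3·5 + 2·5 = 4
h_46 = 3·4 + 2·5 = 1
h_47 = 3·1 + 2·4 = 4
h_48 = 3·4 + 2·1 = 0
h_49 = 3·0 + 2·4 = 1
(h_48, h_49) = (0, 1) = (h_0, h_1), so the sequence has period 48.
239 ≡ 47 (mod 48), hence h_239 = h_47 = 4.

4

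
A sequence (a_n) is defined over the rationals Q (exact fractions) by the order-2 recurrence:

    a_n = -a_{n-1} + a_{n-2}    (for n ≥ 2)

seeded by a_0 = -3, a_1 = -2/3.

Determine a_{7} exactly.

46/3

a_2 = -1·-2/3 + 1·-3 = -7/3
a_3 = -1·-7/3 + 1·-2/3 = 5/3
a_4 = -1·5/3 + 1·-7/3 = -4
a_5 = -1·-4 + 1·5/3 = 17/3
a_6 = -1·17/3 + 1·-4 = -29/3
a_7 = -1·-29/3 + 1·17/3 = 46/3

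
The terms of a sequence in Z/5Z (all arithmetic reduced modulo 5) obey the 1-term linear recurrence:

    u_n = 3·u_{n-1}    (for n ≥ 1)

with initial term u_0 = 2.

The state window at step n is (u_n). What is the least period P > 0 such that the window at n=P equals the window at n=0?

4

n=0: window = (2)
n=1: window = (1)
n=2: window = (3)
n=3: window = (4)
n=4: window = (2)
window at n=4 equals window at n=0 → period = 4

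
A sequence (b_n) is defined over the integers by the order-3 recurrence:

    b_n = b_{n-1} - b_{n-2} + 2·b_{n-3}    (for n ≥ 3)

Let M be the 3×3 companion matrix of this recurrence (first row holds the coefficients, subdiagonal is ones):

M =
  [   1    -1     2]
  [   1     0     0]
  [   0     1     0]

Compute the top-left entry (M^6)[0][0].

1

(M^6)[0][0] is the top entry after applying M 6 times to the unit state (1, 0, 0). Equivalently it is h_{8} for the auxiliary sequence (h_n) obeying the same recurrence with h_2 = 1 and h_i = 0 for 0 ≤ i < 2:
h_3 = 1·1 + -1·0 + 2·0 = 1
h_4 = 1·1 + -1·1 + 2·0 = 0
h_5 = 1·0 + -1·1 + 2·1 = 1
h_6 = 1·1 + -1·0 + 2·1 = 3
h_7 = 1·3 + -1·1 + 2·0 = 2
h_8 = 1·2 + -1·3 + 2·1 = 1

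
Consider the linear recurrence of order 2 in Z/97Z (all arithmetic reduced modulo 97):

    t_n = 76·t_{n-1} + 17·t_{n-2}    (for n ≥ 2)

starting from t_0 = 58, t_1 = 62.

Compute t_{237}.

96

t_2 = 76·62 + 17·58 = 72
t_3 = 76·72 + 17·62 = 27
t_4 = 76·27 + 17·72 = 75
t_5 = 76·75 + 17·27 = 48
t_6 = 76·48 + 17·75 = 73
t_7 = 76·73 + 17·48 = 59
t_8 = 76·59 + 17·73 = 2
t_9 = 76·2 + 17·59 = 88
t_10 = 76·88 + 17·2 = 29
t_11 = 76·29 + 17·88 = 14
t_12 = 76·14 + 17·29 = 5
t_13 = 76·5 + 17·14 = 36
t_14 = 76·36 + 17·5 = 8
t_15 = 76·8 + 17·36 = 56
t_16 = 76·56 + 17·8 = 27
t_17 = 76·27 + 17·56 = 94
t_18 = 76·94 + 17·27 = 37
t_19 = 76·37 + 17·94 = 45
t_20 = 76·45 + 17·37 = 72
t_21 = 76·72 + 17·45 = 29
t_22 = 76·29 + 17·72 = 33
t_23 = 76·33 + 17·29 = 91
t_24 = 76·91 + 17·33 = 8
t_25 = 76·8 + 17·91 = 21
t_26 = 76·21 + 17·8 = 83
t_27 = 76·83 + 17·21 = 69
t_28 = 76·69 + 17·83 = 59
t_29 = 76·59 + 17·69 = 31
t_30 = 76·31 + 17·59 = 61
t_31 = 76·61 + 17·31 = 22
t_32 = 76·22 + 17·61 = 90
t_33 = 76·90 + 17·22 = 36
t_34 = 76·36 + 17·90 = 95
t_35 = 76·95 + 17·36 = 72
t_36 = 76·72 + 17·95 = 6
t_37 = 76·6 + 17·72 = 31
t_38 = 76·31 + 17·6 = 33
t_39 = 76·33 + 17·31 = 28
t_40 = 76·28 + 17·33 = 70
t_41 = 76·70 + 17·28 = 73
t_42 = 76·73 + 17·70 = 45
t_43 = 76·45 + 17·73 = 5
t_44 = 76·5 + 17·45 = 78
t_45 = 76·78 + 17·5 = 96
t_46 = 76·96 + 17·78 = 86
t_47 = 76·86 + 17·96 = 20
t_48 = 76·20 + 17·86 = 72
t_49 = 76·72 + 17·20 = 89
t_50 = 76·89 + 17·72 = 34
t_51 = 76·34 + 17·89 = 23
t_52 = 76·23 + 17·34 = 95
t_53 = 76·95 + 17·23 = 45
t_54 = 76·45 + 17·95 = 88
t_55 = 76·88 + 17·45 = 81
t_56 = 76·81 + 17·88 = 86
t_57 = 76·86 + 17·81 = 56
t_58 = 76·56 + 17·86 = 92
t_59 = 76·92 + 17·56 = 87
t_60 = 76·87 + 17·92 = 28
t_61 = 76·28 + 17·87 = 18
t_62 = 76·18 + 17·28 = 1
t_63 = 76·1 + 17·18 = 91
t_64 = 76·91 + 17·1 = 46
t_65 = 76·46 + 17·91 = 96
t_66 = 76·96 + 17·46 = 27
t_67 = 76·27 + 17·96 = 95
t_68 = 76·95 + 17·27 = 16
t_69 = 76·16 + 17·95 = 18
t_70 = 76·18 + 17·16 = 88
t_71 = 76·88 + 17·18 = 10
t_72 = 76·10 + 17·88 = 25
t_73 = 76·25 + 17·10 = 33
t_74 = 76·33 + 17·25 = 23
t_75 = 76·23 + 17·33 = 78
t_76 = 76·78 + 17·23 = 14
t_77 = 76·14 + 17·78 = 62
t_78 = 76·62 + 17·14 = 3
t_79 = 76·3 + 17·62 = 21
t_80 = 76·21 + 17·3 = 95
t_81 = 76·95 + 17·21 = 11
t_82 = 76·11 + 17·95 = 26
t_83 = 76·26 + 17·11 = 29
t_84 = 76·29 + 17·26 = 27
t_85 = 76·27 + 17·29 = 23
t_86 = 76·23 + 17·27 = 73
t_87 = 76·73 + 17·23 = 22
t_88 = 76·22 + 17·73 = 3
t_89 = 76·3 + 17·22 = 20
t_90 = 76·20 + 17·3 = 19
t_91 = 76·19 + 17·20 = 38
t_92 = 76·38 + 17·19 = 10
t_93 = 76·10 + 17·38 = 48
t_94 = 76·48 + 17·10 = 35
t_95 = 76·35 + 17·48 = 81
t_96 = 76·81 + 17·35 = 58
t_97 = 76·58 + 17·81 = 62
(t_96, t_97) = (58, 62) = (t_0, t_1), so the sequence has period 96.
237 ≡ 45 (mod 96), hence t_237 = t_45 = 96.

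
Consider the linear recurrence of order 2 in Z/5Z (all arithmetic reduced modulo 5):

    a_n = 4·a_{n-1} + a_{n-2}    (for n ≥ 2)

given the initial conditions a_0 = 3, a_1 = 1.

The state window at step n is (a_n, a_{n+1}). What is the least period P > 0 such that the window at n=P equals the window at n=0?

n=0: window = (3, 1)
n=1: window = (1, 2)
n=2: window = (2, 4)
n=3: window = (4, 3)
n=4: window = (3, 1)
window at n=4 equals window at n=0 → period = 4

4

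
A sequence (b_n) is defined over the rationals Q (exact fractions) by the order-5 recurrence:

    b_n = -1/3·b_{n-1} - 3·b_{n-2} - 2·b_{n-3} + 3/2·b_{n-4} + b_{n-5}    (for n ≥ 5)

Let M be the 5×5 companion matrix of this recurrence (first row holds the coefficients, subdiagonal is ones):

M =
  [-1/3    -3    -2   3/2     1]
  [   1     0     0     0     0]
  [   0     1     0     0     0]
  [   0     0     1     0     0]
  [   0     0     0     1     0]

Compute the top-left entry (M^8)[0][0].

3453817/26244

(M^8)[0][0] is the top entry after applying M 8 times to the unit state (1, 0, 0, 0, 0). Equivalently it is h_{12} for the auxiliary sequence (h_n) obeying the same recurrence with h_4 = 1 and h_i = 0 for 0 ≤ i < 4:
h_5 = -1/3·1 + -3·0 + -2·0 + 3/2·0 + 1·0 = -1/3
h_6 = -1/3·-1/3 + -3·1 + -2·0 + 3/2·0 + 1·0 = -26/9
h_7 = -1/3·-26/9 + -3·-1/3 + -2·1 + 3/2·0 + 1·0 = -1/27
h_8 = -1/3·-1/27 + -3·-26/9 + -2·-1/3 + 3/2·1 + 1·0 = 1757/162
h_9 = -1/3·1757/162 + -3·-1/27 + -2·-26/9 + 3/2·-1/3 + 1·1 = 674/243
h_10 = -1/3·674/243 + -3·1757/162 + -2·-1/27 + 3/2·-26/9 + 1·-1/3 = -55483/1458
h_11 = -1/3·-55483/1458 + -3·674/243 + -2·1757/162 + 3/2·-1/27 + 1·-26/9 = -44335/2187
h_12 = -1/3·-44335/2187 + -3·-55483/1458 + -2·674/243 + 3/2·1757/162 + 1·-1/27 = 3453817/26244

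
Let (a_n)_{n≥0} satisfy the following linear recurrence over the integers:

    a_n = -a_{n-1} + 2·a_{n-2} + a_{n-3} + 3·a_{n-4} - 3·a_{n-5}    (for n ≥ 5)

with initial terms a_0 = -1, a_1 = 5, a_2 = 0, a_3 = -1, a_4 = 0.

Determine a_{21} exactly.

2514845

a_5 = -1·0 + 2·-1 + 1·0 + 3·5 + -3·-1 = 16
a_6 = -1·16 + 2·0 + 1·-1 + 3·0 + -3·5 = -32
a_7 = -1·-32 + 2·16 + 1·0 + 3·-1 + -3·0 = 61
a_8 = -1·61 + 2·-32 + 1·16 + 3·0 + -3·-1 = -106
a_9 = -1·-106 + 2·61 + 1·-32 + 3·16 + -3·0 = 244
a_10 = -1·244 + 2·-106 + 1·61 + 3·-32 + -3·16 = -539
a_11 = -1·-539 + 2·244 + 1·-106 + 3·61 + -3·-32 = 1200
a_12 = -1·1200 + 2·-539 + 1·244 + 3·-106 + -3·61 = -2535
a_13 = -1·-2535 + 2·1200 + 1·-539 + 3·244 + -3·-106 = 5446
a_14 = -1·5446 + 2·-2535 + 1·1200 + 3·-539 + -3·244 = -11665
a_15 = -1·-11665 + 2·5446 + 1·-2535 + 3·1200 + -3·-539 = 25239
a_16 = -1·25239 + 2·-11665 + 1·5446 + 3·-2535 + -3·1200 = -54328
a_17 = -1·-54328 + 2·25239 + 1·-11665 + 3·5446 + -3·-2535 = 117084
a_18 = -1·117084 + 2·-54328 + 1·25239 + 3·-11665 + -3·5446 = -251834
a_19 = -1·-251834 + 2·117084 + 1·-54328 + 3·25239 + -3·-11665 = 542386
a_20 = -1·542386 + 2·-251834 + 1·117084 + 3·-54328 + -3·25239 = -1167671
a_21 = -1·-1167671 + 2·542386 + 1·-251834 + 3·117084 + -3·-54328 = 2514845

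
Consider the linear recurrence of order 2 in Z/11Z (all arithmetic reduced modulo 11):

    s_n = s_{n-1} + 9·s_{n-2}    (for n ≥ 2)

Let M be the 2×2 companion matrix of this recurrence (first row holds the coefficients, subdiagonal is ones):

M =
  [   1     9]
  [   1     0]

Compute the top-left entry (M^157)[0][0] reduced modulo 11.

(M^157)[0][0] is the top entry after applying M 157 times to the unit state (1, 0). Equivalently it is h_{158} for the auxiliary sequence (h_n) obeying the same recurrence with h_1 = 1 and h_i = 0 for 0 ≤ i < 1:
h_2 = 1·1 + 9·0 = 1
h_3 = 1·1 + 9·1 = 10
h_4 = 1·10 + 9·1 = 8
h_5 = 1·8 + 9·10 = 10
h_6 = 1·10 + 9·8 = 5
h_7 = 1·5 + 9·10 = 7
h_8 = 1·7 + 9·5 = 8
h_9 = 1·8 + 9·7 = 5
h_10 = 1·5 + 9·8 = 0
h_11 = 1·0 + 9·5 = 1
(h_10, h_11) = (0, 1) = (h_0, h_1), so the sequence has period 10.
158 ≡ 8 (mod 10), hence h_158 = h_8 = 8.

8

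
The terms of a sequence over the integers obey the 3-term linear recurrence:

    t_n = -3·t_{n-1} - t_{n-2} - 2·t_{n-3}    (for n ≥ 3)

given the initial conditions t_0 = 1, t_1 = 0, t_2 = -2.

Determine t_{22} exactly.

t_3 = -3·-2 + -1·0 + -2·1 = 4
t_4 = -3·4 + -1·-2 + -2·0 = -10
t_5 = -3·-10 + -1·4 + -2·-2 = 30
t_6 = -3·30 + -1·-10 + -2·4 = -88
t_7 = -3·-88 + -1·30 + -2·-10 = 254
t_8 = -3·254 + -1·-88 + -2·30 = -734
t_9 = -3·-734 + -1·254 + -2·-88 = 2124
t_10 = -3·2124 + -1·-734 + -2·254 = -6146
t_11 = -3·-6146 + -1·2124 + -2·-734 = 17782
t_12 = -3·17782 + -1·-6146 + -2·2124 = -51448
t_13 = -3·-51448 + -1·17782 + -2·-6146 = 148854
t_14 = -3·148854 + -1·-51448 + -2·17782 = -430678
t_15 = -3·-430678 + -1·148854 + -2·-51448 = 1246076
t_16 = -3·1246076 + -1·-430678 + -2·148854 = -3605258
t_17 = -3·-3605258 + -1·1246076 + -2·-430678 = 10431054
t_18 = -3·10431054 + -1·-3605258 + -2·1246076 = -30180056
t_19 = -3·-30180056 + -1·10431054 + -2·-3605258 = 87319630
t_20 = -3·87319630 + -1·-30180056 + -2·10431054 = -252640942
t_21 = -3·-252640942 + -1·87319630 + -2·-30180056 = 730963308
t_22 = -3·730963308 + -1·-252640942 + -2·87319630 = -2114888242

-2114888242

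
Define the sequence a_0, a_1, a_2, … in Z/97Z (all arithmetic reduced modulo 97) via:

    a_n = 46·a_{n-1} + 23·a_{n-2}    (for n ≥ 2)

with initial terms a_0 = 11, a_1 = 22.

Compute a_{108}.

a_2 = 46·22 + 23·11 = 4
a_3 = 46·4 + 23·22 = 11
a_4 = 46·11 + 23·4 = 16
a_5 = 46·16 + 23·11 = 19
a_6 = 46·19 + 23·16 = 78
a_7 = 46·78 + 23·19 = 48
a_8 = 46·48 + 23·78 = 25
a_9 = 46·25 + 23·48 = 23
a_10 = 46·23 + 23·25 = 81
a_11 = 46·81 + 23·23 = 84
a_12 = 46·84 + 23·81 = 4
a_13 = 46·4 + 23·84 = 79
a_14 = 46·79 + 23·4 = 40
a_15 = 46·40 + 23·79 = 68
a_16 = 46·68 + 23·40 = 71
a_17 = 46·71 + 23·68 = 77
a_18 = 46·77 + 23·71 = 34
a_19 = 46·34 + 23·77 = 37
a_20 = 46·37 + 23·34 = 59
a_21 = 46·59 + 23·37 = 73
a_22 = 46·73 + 23·59 = 59
a_23 = 46·59 + 23·73 = 28
a_24 = 46·28 + 23·59 = 26
a_25 = 46·26 + 23·28 = 94
a_26 = 46·94 + 23·26 = 72
a_27 = 46·72 + 23·94 = 42
a_28 = 46·42 + 23·72 = 96
a_29 = 46·96 + 23·42 = 47
a_30 = 46·47 + 23·96 = 5
a_31 = 46·5 + 23·47 = 50
a_32 = 46·50 + 23·5 = 87
a_33 = 46·87 + 23·50 = 11
a_34 = 46·11 + 23·87 = 82
a_35 = 46·82 + 23·11 = 48
a_36 = 46·48 + 23·82 = 20
a_37 = 46·20 + 23·48 = 84
a_38 = 46·84 + 23·20 = 56
a_39 = 46·56 + 23·84 = 46
a_40 = 46·46 + 23·56 = 9
a_41 = 46·9 + 23·46 = 17
a_42 = 46·17 + 23·9 = 19
a_43 = 46·19 + 23·17 = 4
a_44 = 46·4 + 23·19 = 39
a_45 = 46·39 + 23·4 = 43
a_46 = 46·43 + 23·39 = 62
a_47 = 46·62 + 23·43 = 58
a_48 = 46·58 + 23·62 = 20
a_49 = 46·20 + 23·58 = 23
a_50 = 46·23 + 23·20 = 63
a_51 = 46·63 + 23·23 = 32
a_52 = 46·32 + 23·63 = 11
a_53 = 46·11 + 23·32 = 78
a_54 = 46·78 + 23·11 = 58
a_55 = 46·58 + 23·78 = 0
a_56 = 46·0 + 23·58 = 73
a_57 = 46·73 + 23·0 = 60
a_58 = 46·60 + 23·73 = 74
a_59 = 46·74 + 23·60 = 31
a_60 = 46·31 + 23·74 = 24
a_61 = 46·24 + 23·31 = 71
a_62 = 46·71 + 23·24 = 35
a_63 = 46·35 + 23·71 = 42
a_64 = 46·42 + 23·35 = 21
a_65 = 46·21 + 23·42 = 89
a_66 = 46·89 + 23·21 = 18
a_67 = 46·18 + 23·89 = 62
a_68 = 46·62 + 23·18 = 65
a_69 = 46·65 + 23·62 = 51
a_70 = 46·51 + 23·65 = 58
a_71 = 46·58 + 23·51 = 58
a_72 = 46·58 + 23·58 = 25
a_73 = 46·25 + 23·58 = 59
a_74 = 46·59 + 23·25 = 88
a_75 = 46·88 + 23·59 = 70
a_76 = 46·70 + 23·88 = 6
a_77 = 46·6 + 23·70 = 43
a_78 = 46·43 + 23·6 = 79
a_79 = 46·79 + 23·43 = 64
a_80 = 46·64 + 23·79 = 8
a_81 = 46·8 + 23·64 = 94
a_82 = 46·94 + 23·8 = 46
a_83 = 46·46 + 23·94 = 10
a_84 = 46·10 + 23·46 = 63
a_85 = 46·63 + 23·10 = 24
a_86 = 46·24 + 23·63 = 31
a_87 = 46·31 + 23·24 = 38
a_88 = 46·38 + 23·31 = 36
a_89 = 46·36 + 23·38 = 8
a_90 = 46·8 + 23·36 = 32
a_91 = 46·32 + 23·8 = 7
a_92 = 46·7 + 23·32 = 88
a_93 = 46·88 + 23·7 = 38
a_94 = 46·38 + 23·88 = 86
a_95 = 46·86 + 23·38 = 77
a_96 = 46·77 + 23·86 = 88
a_97 = 46·88 + 23·77 = 96
a_98 = 46·96 + 23·88 = 38
a_99 = 46·38 + 23·96 = 76
a_100 = 46·76 + 23·38 = 5
a_101 = 46·5 + 23·76 = 38
a_102 = 46·38 + 23·5 = 20
a_103 = 46·20 + 23·38 = 48
a_104 = 46·48 + 23·20 = 49
a_105 = 46·49 + 23·48 = 60
a_106 = 46·60 + 23·49 = 7
a_107 = 46·7 + 23·60 = 53
a_108 = 46·53 + 23·7 = 77

77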